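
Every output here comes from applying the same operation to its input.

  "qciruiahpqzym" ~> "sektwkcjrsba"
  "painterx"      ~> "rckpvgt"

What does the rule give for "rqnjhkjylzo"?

tspljmlanb

What's happening: shift every letter 2 places forward in the alphabet (wrapping around), then delete the last character.
"rqnjhkjylzo" → "tspljmlanbq" → "tspljmlanb".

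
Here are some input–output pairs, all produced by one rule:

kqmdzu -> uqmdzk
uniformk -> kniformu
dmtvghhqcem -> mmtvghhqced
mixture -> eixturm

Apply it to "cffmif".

Each output is the input with this applied: swap the first and last characters.
Doing the same to "cffmif": "fffmic".

fffmic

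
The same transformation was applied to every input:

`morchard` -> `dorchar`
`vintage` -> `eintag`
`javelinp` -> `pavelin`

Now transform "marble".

In each case the input is transformed by: delete the first character, then move the last character to the front.
Working it through for "marble": intermediate "arble", final "earbl".
(Check on "morchard": → "orchard" → "dorchar" ✓)

earbl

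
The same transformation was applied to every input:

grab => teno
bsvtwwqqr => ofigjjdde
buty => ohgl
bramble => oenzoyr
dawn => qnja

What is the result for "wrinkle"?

jevaxyr

Each output is the input with this applied: shift every letter 13 places forward in the alphabet (wrapping around) — i.e. ROT13.
So "wrinkle" becomes "jevaxyr".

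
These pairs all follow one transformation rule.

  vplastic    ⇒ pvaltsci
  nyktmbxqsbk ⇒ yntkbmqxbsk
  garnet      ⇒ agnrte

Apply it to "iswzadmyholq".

sizwdaymohql

In each case the input is transformed by: swap each adjacent pair of characters (1↔2, 3↔4, ...).
For "iswzadmyholq" the result is "sizwdaymohql".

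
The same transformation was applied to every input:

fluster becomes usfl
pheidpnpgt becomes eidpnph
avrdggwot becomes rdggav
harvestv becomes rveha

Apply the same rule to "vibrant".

The rule is to delete the last 3 characters, then move the first 2 characters to the end (rotate left by 2).
For "vibrant", step one produces "vibr"; step two turns that into "brvi".

brvi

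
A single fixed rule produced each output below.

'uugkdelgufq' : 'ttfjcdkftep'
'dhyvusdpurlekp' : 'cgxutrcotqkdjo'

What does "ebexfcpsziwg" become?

The transformation: shift every letter 1 place backward in the alphabet (wrapping around).
Applying that to "ebexfcpsziwg" gives "dadweboryhvf".

dadweboryhvf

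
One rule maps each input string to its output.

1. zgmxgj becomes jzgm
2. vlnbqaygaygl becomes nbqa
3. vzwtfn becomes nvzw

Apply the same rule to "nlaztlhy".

What's happening: swap the front and back halves of the string, then keep only the last 4 characters.
On "nlaztlhy": the first step gives "tlhynlaz", and the second then gives "nlaz".

nlaz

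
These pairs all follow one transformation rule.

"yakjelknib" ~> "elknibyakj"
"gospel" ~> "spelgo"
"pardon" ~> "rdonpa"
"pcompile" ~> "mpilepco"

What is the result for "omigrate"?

The transformation: move the last character to the front, then swap the front and back halves of the string.
Starting from "omigrate": after the first operation, "eomigrat"; after the second, "grateomi".

grateomi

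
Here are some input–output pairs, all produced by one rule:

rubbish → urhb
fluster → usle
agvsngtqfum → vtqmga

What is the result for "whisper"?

wrie

The rule is to sort the characters into reverse alphabetical order, then keep every other character starting from the first (positions 1st, 3rd, 5th, ...).
For "whisper", step one produces "wsrpihe"; step two turns that into "wrie".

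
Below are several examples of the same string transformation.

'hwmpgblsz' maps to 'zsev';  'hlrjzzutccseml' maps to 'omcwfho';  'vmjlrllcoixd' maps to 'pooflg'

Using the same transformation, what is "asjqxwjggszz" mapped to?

The rule is to shift every letter 3 places forward in the alphabet (wrapping around), then keep every other character starting from the second (positions 2nd, 4th, 6th, ...).
Working it through for "asjqxwjggszz": intermediate "dvmtazmjjvcc", final "vtzjvc".

vtzjvc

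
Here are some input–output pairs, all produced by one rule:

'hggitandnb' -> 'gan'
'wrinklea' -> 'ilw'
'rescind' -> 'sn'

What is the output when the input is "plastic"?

ai

The pattern: move the first character to the end, then keep one character in every 3, starting at position 2 (positions 2nd, 5th, 8th, ...).
For "plastic", step one produces "lasticp"; step two turns that into "ai".
(Check on "rescind": → "escindr" → "sn" ✓)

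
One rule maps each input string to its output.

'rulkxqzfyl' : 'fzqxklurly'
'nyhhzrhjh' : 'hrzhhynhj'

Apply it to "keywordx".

rowyekxd

Rule — move the last 2 characters to the front (rotate right by 2), then reverse the string.
"keywordx" → "dxkeywor" → "rowyekxd".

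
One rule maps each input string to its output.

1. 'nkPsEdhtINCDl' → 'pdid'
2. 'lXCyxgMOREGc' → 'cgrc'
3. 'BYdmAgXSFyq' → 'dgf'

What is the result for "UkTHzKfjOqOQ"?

tkoq

The pattern: keep one character in every 3, starting at position 3 (positions 3rd, 6th, 9th, ...), then convert every letter to lowercase.
For "UkTHzKfjOqOQ", step one produces "TKOQ"; step two turns that into "tkoq".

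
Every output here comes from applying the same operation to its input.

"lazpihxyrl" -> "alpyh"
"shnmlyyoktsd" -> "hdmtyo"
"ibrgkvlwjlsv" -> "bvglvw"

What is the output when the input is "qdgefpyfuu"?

The pattern: keep every other character starting from the second (positions 2nd, 4th, 6th, ...), then take characters alternately from the front and the back (1st, last, 2nd, 2nd-last, ...).
Applying both steps to "qdgefpyfuu": "depfu", then "duefp".

duefp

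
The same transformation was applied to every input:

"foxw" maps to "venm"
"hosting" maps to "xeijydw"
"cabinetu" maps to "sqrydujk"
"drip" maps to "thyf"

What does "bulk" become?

rkba

The transformation: shift every letter 10 places backward in the alphabet (wrapping around).
So "bulk" becomes "rkba".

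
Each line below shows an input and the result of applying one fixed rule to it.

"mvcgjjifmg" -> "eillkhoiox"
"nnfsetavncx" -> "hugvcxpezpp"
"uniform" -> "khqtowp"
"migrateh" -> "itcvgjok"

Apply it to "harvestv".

The pattern: shift every letter 2 places forward in the alphabet (wrapping around), then move the first 2 characters to the end (rotate left by 2).
Starting from "harvestv": after the first operation, "jctxguvx"; after the second, "txguvxjc".

txguvxjc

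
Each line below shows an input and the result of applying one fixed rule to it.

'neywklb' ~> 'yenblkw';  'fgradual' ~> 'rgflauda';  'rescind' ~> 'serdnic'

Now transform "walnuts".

The pattern: move the first 3 characters to the end (rotate left by 3), then reverse the string.
Starting from "walnuts": after the first operation, "nutswal"; after the second, "lawstun".

lawstun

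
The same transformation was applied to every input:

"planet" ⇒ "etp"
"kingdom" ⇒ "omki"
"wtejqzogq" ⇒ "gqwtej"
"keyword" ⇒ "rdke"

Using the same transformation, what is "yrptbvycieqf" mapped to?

qfyrptbvy

Looking at the pairs, the operation is to move the last 2 characters to the front (rotate right by 2), then delete the last 3 characters.
For "yrptbvycieqf", step one produces "qfyrptbvycie"; step two turns that into "qfyrptbvy".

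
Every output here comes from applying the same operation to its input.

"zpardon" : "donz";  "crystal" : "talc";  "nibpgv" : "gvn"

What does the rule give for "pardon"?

The pattern: move the first character to the end, then delete the first 3 characters.
On "pardon": the first step gives "ardonp", and the second then gives "onp".
(Check on "zpardon": → "pardonz" → "donz" ✓)

onp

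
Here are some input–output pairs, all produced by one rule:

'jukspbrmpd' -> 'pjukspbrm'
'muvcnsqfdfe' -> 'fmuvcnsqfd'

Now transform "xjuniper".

The transformation: delete the last character, then move the last character to the front.
Applying both steps to "xjuniper": "xjunipe", then "exjunip".
(Check on "muvcnsqfdfe": → "muvcnsqfdf" → "fmuvcnsqfd" ✓)

exjunip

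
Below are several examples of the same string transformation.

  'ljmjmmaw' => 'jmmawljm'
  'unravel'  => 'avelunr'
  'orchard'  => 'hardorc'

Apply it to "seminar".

The rule is to move the first 3 characters to the end (rotate left by 3).
So "seminar" becomes "inarsem".

inarsem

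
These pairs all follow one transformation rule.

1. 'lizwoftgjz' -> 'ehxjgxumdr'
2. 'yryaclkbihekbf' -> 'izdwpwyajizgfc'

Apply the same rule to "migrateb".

Looking at the pairs, the operation is to shift every letter 2 places backward in the alphabet (wrapping around), then move the last 3 characters to the front (rotate right by 3).
"migrateb" → "kgepyrcz" → "rczkgepy".
(Check on "yryaclkbihekbf": → "wpwyajizgfcizd" → "izdwpwyajizgfc" ✓)

rczkgepy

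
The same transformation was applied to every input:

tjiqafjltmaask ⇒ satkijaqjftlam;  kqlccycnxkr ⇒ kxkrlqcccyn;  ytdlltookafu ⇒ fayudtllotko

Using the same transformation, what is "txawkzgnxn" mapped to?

Each output is the input with this applied: move the last 3 characters to the front (rotate right by 3), then swap each adjacent pair of characters (1↔2, 3↔4, ...).
For "txawkzgnxn", step one produces "nxntxawkzg"; step two turns that into "xntnaxkwgz".

xntnaxkwgz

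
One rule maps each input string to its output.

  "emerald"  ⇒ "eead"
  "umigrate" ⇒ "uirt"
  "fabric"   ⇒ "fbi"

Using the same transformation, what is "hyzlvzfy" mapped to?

hzvf

The rule is to keep every other character starting from the first (positions 1st, 3rd, 5th, ...).
Doing the same to "hyzlvzfy": "hzvf".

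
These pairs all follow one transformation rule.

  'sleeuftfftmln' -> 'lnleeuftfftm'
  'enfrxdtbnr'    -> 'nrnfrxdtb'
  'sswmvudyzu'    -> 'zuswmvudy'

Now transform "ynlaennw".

The transformation: delete the first character, then move the last 2 characters to the front (rotate right by 2).
Working it through for "ynlaennw": intermediate "nlaennw", final "nwnlaen".

nwnlaen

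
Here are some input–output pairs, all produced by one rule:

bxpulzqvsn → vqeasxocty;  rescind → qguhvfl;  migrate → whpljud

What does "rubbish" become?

vkuxeel

What's happening: shift every letter 3 places forward in the alphabet (wrapping around), then move the last 2 characters to the front (rotate right by 2).
Applying both steps to "rubbish": "uxeelvk", then "vkuxeel".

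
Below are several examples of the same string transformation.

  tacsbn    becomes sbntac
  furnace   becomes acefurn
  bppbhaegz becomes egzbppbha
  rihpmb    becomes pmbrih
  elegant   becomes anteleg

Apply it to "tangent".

Rule — move the last 3 characters to the front (rotate right by 3).
For "tangent" the result is "enttang".

enttang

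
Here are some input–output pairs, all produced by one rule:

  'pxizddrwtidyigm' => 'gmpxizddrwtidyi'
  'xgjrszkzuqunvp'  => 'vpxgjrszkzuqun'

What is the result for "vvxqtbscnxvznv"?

nvvvxqtbscnxvz

Each output is the input with this applied: move the last 2 characters to the front (rotate right by 2).
On "vvxqtbscnxvznv" that produces "nvvvxqtbscnxvz".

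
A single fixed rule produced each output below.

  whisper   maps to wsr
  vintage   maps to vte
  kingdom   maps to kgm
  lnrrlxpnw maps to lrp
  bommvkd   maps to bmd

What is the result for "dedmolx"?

The transformation: keep one character in every 3, starting at position 1 (positions 1st, 4th, 7th, ...).
"dedmolx" → "dmx".

dmx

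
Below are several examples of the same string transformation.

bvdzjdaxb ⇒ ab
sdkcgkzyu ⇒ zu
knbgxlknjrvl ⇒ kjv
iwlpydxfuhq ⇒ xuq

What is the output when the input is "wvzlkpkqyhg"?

kyg

Looking at the pairs, the operation is to keep every other character starting from the first (positions 1st, 3rd, 5th, ...), then delete the first 3 characters.
Applying both steps to "wvzlkpkqyhg": "wzkkyg", then "kyg".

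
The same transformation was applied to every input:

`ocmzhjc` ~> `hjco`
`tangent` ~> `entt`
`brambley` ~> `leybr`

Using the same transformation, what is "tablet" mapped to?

let

The rule is to move the last 3 characters to the front (rotate right by 3), then delete the last 3 characters.
"tablet" → "let".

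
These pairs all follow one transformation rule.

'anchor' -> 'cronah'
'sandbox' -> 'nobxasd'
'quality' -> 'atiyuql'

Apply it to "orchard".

Each output is the input with this applied: swap each adjacent pair of characters (1↔2, 3↔4, ...), then move the first 3 characters to the end (rotate left by 3).
"orchard" → "rohcrad" → "cradroh".

cradroh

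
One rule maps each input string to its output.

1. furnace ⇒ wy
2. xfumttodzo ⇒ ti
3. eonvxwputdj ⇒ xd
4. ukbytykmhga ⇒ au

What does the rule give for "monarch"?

What's happening: shift every letter 6 places backward in the alphabet (wrapping around), then keep only the last 2 characters.
On "monarch": the first step gives "gihulwb", and the second then gives "wb".
(Check on "furnace": → "zolhuwy" → "wy" ✓)

wb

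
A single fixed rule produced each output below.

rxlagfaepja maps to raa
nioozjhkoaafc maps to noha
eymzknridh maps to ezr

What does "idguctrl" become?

In each case the input is transformed by: move the last 2 characters to the front (rotate right by 2), then keep one character in every 3, starting at position 3 (positions 3rd, 6th, 9th, ...).
Starting from "idguctrl": after the first operation, "rlidguct"; after the second, "iu".
(Check on "eymzknridh": → "dheymzknri" → "ezr" ✓)

iu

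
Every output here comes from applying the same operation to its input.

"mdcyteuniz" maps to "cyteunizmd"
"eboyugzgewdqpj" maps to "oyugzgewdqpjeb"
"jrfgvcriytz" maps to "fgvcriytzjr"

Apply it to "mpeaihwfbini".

eaihwfbinimp

The rule is to move the first 2 characters to the end (rotate left by 2).
Applying that to "mpeaihwfbini" gives "eaihwfbinimp".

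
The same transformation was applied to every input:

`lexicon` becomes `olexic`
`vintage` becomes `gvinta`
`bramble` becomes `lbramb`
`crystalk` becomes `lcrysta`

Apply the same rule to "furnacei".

The pattern: delete the last character, then move the last character to the front.
Starting from "furnacei": after the first operation, "furnace"; after the second, "efurnac".

efurnac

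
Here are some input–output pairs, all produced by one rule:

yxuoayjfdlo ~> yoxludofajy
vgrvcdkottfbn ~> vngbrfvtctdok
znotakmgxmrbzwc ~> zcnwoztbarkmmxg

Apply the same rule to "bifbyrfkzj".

Looking at the pairs, the operation is to take characters alternately from the front and the back (1st, last, 2nd, 2nd-last, ...).
On "bifbyrfkzj" that produces "bjizfkbfyr".

bjizfkbfyr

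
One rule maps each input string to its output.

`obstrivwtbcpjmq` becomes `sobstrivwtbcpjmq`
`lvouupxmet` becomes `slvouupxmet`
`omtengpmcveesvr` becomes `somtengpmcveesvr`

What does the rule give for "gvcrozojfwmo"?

sgvcrozojfwmo

Each output is the input with this applied: prepend "s".
So "gvcrozojfwmo" becomes "sgvcrozojfwmo".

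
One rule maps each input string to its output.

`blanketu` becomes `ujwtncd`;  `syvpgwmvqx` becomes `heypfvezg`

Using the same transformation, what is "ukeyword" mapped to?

The rule is to shift every letter 9 places forward in the alphabet (wrapping around), then delete the first character.
Working it through for "ukeyword": intermediate "dtnhfxam", final "tnhfxam".

tnhfxam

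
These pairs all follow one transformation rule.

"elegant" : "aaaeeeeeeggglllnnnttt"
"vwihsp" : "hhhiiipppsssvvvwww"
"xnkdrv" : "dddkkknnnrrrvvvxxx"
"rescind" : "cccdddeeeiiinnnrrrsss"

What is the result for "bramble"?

aaabbbbbbeeelllmmmrrr

The rule is to sort the characters into alphabetical order, then repeat every character 3 times.
On "bramble": the first step gives "abbelmr", and the second then gives "aaabbbbbbeeelllmmmrrr".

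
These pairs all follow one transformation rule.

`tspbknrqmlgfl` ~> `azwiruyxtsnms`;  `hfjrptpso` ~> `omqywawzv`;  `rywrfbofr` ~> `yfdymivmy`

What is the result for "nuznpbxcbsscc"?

The pattern: shift every letter 7 places forward in the alphabet (wrapping around).
For "nuznpbxcbsscc" the result is "ubguwiejizzjj".

ubguwiejizzjj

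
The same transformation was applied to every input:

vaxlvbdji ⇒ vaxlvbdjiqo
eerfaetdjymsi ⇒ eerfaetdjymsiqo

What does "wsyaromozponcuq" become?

wsyaromozponcuqqo

Looking at the pairs, the operation is to append "qo".
So "wsyaromozponcuq" becomes "wsyaromozponcuqqo".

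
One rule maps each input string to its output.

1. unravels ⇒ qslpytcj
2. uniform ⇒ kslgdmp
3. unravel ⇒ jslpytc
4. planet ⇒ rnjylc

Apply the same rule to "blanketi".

The pattern: move the last character to the front, then shift every letter 2 places backward in the alphabet (wrapping around).
"blanketi" → "iblanket" → "gzjylicr".

gzjylicr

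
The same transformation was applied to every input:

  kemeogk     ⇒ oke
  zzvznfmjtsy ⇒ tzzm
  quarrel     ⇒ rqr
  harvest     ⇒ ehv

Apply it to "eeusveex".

ees

Rule — move the last 3 characters to the front (rotate right by 3), then keep one character in every 3, starting at position 1 (positions 1st, 4th, 7th, ...).
Starting from "eeusveex": after the first operation, "eexeeusv"; after the second, "ees".
(Check on "quarrel": → "relquar" → "rqr" ✓)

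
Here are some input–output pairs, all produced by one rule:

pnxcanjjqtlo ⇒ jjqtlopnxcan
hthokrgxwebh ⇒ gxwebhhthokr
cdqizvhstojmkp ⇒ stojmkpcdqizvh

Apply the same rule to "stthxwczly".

What's happening: swap the front and back halves of the string.
Doing the same to "stthxwczly": "wczlystthx".

wczlystthx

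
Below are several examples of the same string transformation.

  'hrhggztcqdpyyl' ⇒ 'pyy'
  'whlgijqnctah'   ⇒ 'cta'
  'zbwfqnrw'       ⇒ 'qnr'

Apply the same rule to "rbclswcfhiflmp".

What's happening: move the last character to the front, then keep only the last 3 characters.
For "rbclswcfhiflmp", step one produces "prbclswcfhiflm"; step two turns that into "flm".

flm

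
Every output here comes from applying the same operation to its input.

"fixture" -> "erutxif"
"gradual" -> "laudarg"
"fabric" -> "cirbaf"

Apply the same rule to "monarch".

hcranom

The transformation: reverse the string.
"monarch" → "hcranom".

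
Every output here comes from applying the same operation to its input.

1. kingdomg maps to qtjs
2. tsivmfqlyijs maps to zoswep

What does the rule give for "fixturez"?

ldak

The transformation: shift every letter 6 places forward in the alphabet (wrapping around), then keep every other character starting from the first (positions 1st, 3rd, 5th, ...).
Starting from "fixturez": after the first operation, "lodzaxkf"; after the second, "ldak".
(Check on "tsivmfqlyijs": → "zyobslwreopy" → "zoswep" ✓)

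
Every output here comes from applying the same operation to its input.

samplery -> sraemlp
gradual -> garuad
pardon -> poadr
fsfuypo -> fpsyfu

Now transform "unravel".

uenvra

What's happening: delete the last character, then take characters alternately from the front and the back (1st, last, 2nd, 2nd-last, ...).
For "unravel", step one produces "unrave"; step two turns that into "uenvra".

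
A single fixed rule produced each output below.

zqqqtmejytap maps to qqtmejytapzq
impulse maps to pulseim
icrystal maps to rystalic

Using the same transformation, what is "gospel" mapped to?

spelgo

The rule is to move the first 2 characters to the end (rotate left by 2).
On "gospel" that produces "spelgo".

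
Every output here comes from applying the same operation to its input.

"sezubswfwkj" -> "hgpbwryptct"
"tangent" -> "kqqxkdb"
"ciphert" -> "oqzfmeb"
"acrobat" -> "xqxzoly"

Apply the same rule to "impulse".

pbfjmri

Each output is the input with this applied: move the last 2 characters to the front (rotate right by 2), then shift every letter 3 places backward in the alphabet (wrapping around).
"impulse" → "seimpul" → "pbfjmri".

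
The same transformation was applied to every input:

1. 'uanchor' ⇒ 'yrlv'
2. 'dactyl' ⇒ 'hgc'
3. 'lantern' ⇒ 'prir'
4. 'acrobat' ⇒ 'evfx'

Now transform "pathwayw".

txac

In each case the input is transformed by: keep every other character starting from the first (positions 1st, 3rd, 5th, ...), then shift every letter 4 places forward in the alphabet (wrapping around).
Working it through for "pathwayw": intermediate "ptwy", final "txac".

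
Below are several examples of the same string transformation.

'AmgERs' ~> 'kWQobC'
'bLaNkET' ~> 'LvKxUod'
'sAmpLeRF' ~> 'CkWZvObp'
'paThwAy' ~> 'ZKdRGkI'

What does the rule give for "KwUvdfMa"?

uGeFNPwK

The rule is to flip the case of every letter, then shift every letter 10 places forward in the alphabet (wrapping around).
Starting from "KwUvdfMa": after the first operation, "kWuVDFmA"; after the second, "uGeFNPwK".
(Check on "bLaNkET": → "BlAnKet" → "LvKxUod" ✓)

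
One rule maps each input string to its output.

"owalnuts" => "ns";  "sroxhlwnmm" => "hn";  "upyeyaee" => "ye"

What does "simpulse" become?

ue

Each output is the input with this applied: keep one character in every 3, starting at position 2 (positions 2nd, 5th, 8th, ...), then delete the first character.
"simpulse" → "iue" → "ue".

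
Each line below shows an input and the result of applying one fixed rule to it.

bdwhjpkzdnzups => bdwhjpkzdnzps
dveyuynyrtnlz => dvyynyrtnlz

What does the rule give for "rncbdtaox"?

Each output is the input with this applied: remove every vowel.
So "rncbdtaox" becomes "rncbdtx".

rncbdtx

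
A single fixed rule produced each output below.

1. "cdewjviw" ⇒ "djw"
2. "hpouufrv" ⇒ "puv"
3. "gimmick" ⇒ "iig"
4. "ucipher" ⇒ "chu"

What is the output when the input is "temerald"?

Each output is the input with this applied: move the first character to the end, then keep one character in every 3, starting at position 1 (positions 1st, 4th, 7th, ...).
Applying both steps to "temerald": "emeraldt", then "erd".

erd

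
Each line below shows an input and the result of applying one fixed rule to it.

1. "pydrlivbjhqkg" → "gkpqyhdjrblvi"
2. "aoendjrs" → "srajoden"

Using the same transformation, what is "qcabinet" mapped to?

teqnciab

The transformation: move the last character to the front, then take characters alternately from the front and the back (1st, last, 2nd, 2nd-last, ...).
On "qcabinet": the first step gives "tqcabine", and the second then gives "teqnciab".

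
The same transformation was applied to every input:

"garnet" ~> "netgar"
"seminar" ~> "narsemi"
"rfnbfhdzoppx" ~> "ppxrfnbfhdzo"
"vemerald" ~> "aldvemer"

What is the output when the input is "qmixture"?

Rule — move the last 3 characters to the front (rotate right by 3).
On "qmixture" that produces "ureqmixt".

ureqmixt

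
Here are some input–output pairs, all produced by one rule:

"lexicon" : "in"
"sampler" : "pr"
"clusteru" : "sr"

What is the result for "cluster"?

What's happening: move the first character to the end, then keep one character in every 3, starting at position 3 (positions 3rd, 6th, 9th, ...).
On "cluster": the first step gives "lusterc", and the second then gives "sr".

sr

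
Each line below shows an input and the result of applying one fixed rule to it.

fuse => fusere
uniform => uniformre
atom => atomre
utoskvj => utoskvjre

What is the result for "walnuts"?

The transformation: append "re".
So "walnuts" becomes "walnutsre".

walnutsre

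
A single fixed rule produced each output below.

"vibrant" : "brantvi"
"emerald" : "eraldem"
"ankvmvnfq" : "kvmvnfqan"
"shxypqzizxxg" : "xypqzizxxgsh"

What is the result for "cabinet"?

binetca

Looking at the pairs, the operation is to move the first 2 characters to the end (rotate left by 2).
"cabinet" → "binetca".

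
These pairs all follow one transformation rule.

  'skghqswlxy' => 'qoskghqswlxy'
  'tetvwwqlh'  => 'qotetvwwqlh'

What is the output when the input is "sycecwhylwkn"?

qosycecwhylwkn

The pattern: prepend "qo".
Applying that to "sycecwhylwkn" gives "qosycecwhylwkn".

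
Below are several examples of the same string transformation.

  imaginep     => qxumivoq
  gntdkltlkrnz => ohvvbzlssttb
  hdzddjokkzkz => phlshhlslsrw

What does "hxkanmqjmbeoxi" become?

What's happening: take characters alternately from the front and the back (1st, last, 2nd, 2nd-last, ...), then shift every letter 8 places forward in the alphabet (wrapping around).
Applying both steps to "hxkanmqjmbeoxi": "hixxkoaenbmmqj", then "pqffswimvjuuyr".

pqffswimvjuuyr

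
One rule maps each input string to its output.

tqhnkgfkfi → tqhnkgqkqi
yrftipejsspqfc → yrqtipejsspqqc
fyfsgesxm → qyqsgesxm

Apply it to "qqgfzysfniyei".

The rule is to replace every "f" with "q".
For "qqgfzysfniyei" the result is "qqgqzysqniyei".

qqgqzysqniyei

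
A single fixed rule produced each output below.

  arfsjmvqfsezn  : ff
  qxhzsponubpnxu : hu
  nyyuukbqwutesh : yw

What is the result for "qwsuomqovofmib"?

The pattern: keep every other character starting from the first (positions 1st, 3rd, 5th, ...), then keep one character in every 3, starting at position 2 (positions 2nd, 5th, 8th, ...).
Applying both steps to "qwsuomqovofmib": "qsoqvfi", then "sv".
(Check on "qxhzsponubpnxu": → "qhsoupx" → "hu" ✓)

sv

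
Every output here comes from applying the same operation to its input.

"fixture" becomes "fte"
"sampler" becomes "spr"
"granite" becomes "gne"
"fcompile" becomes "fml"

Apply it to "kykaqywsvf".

The transformation: keep one character in every 3, starting at position 1 (positions 1st, 4th, 7th, ...).
"kykaqywsvf" → "kawf".

kawf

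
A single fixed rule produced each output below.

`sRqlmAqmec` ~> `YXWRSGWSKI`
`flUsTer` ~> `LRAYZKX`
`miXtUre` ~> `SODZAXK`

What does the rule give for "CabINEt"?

What's happening: shift every letter 6 places forward in the alphabet (wrapping around), then convert every letter to uppercase.
Applying both steps to "CabINEt": "IghOTKz", then "IGHOTKZ".

IGHOTKZ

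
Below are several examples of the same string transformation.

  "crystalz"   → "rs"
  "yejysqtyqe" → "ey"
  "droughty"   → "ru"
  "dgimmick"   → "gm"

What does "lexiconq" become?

ei

Each output is the input with this applied: keep every other character starting from the second (positions 2nd, 4th, 6th, ...), then keep only the first 2 characters.
On "lexiconq": the first step gives "eioq", and the second then gives "ei".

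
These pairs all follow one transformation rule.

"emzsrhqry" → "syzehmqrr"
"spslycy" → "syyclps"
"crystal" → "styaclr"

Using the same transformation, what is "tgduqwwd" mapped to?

Rule — sort the characters into alphabetical order, then move the last 3 characters to the front (rotate right by 3).
"tgduqwwd" → "ddgqtuww" → "uwwddgqt".

uwwddgqt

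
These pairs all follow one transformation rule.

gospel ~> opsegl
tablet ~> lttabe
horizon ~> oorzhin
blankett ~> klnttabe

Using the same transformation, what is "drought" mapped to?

In each case the input is transformed by: sort the characters into alphabetical order, then move the first 3 characters to the end (rotate left by 3).
For "drought", step one produces "dghortu"; step two turns that into "ortudgh".

ortudgh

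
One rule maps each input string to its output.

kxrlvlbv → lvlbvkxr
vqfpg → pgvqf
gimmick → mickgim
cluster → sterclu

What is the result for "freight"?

Rule — move the first 3 characters to the end (rotate left by 3).
On "freight" that produces "ightfre".

ightfre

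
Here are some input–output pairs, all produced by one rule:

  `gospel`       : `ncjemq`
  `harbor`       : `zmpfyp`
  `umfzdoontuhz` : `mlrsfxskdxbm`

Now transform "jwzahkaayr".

iyywphuxyf

The rule is to shift every letter 2 places backward in the alphabet (wrapping around), then swap the front and back halves of the string.
Starting from "jwzahkaayr": after the first operation, "huxyfiyywp"; after the second, "iyywphuxyf".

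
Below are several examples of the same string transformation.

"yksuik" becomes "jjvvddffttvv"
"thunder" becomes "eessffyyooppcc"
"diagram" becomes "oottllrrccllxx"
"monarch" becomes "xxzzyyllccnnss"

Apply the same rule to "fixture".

Each output is the input with this applied: double every character, then shift every letter 11 places forward in the alphabet (wrapping around).
Starting from "fixture": after the first operation, "ffiixxttuurree"; after the second, "qqttiieeffccpp".
(Check on "yksuik": → "yykkssuuiikk" → "jjvvddffttvv" ✓)

qqttiieeffccpp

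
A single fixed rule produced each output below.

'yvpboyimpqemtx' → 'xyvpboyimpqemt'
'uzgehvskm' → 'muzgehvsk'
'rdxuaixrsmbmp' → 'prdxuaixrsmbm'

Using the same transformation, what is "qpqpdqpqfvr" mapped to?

rqpqpdqpqfv

In each case the input is transformed by: move the last character to the front.
So "qpqpdqpqfvr" becomes "rqpqpdqpqfv".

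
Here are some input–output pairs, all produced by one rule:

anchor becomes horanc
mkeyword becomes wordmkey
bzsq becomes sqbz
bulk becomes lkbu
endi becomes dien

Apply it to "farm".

rmfa

Rule — swap the front and back halves of the string.
So "farm" becomes "rmfa".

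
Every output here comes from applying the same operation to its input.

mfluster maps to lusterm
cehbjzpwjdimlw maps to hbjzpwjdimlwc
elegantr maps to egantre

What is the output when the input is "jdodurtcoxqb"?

Each output is the input with this applied: move the first character to the end, then delete the first character.
"jdodurtcoxqb" → "dodurtcoxqbj" → "odurtcoxqbj".
(Check on "mfluster": → "flusterm" → "lusterm" ✓)

odurtcoxqbj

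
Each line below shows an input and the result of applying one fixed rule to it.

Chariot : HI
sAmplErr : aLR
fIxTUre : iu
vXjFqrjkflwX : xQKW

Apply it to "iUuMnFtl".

uNL

The rule is to flip the case of every letter, then keep one character in every 3, starting at position 2 (positions 2nd, 5th, 8th, ...).
Applying both steps to "iUuMnFtl": "IuUmNfTL", then "uNL".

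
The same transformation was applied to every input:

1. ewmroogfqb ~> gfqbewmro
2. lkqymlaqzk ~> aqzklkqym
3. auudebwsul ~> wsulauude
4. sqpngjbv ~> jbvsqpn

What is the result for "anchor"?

Rule — swap the front and back halves of the string, then delete the first character.
"anchor" → "horanc" → "oranc".

oranc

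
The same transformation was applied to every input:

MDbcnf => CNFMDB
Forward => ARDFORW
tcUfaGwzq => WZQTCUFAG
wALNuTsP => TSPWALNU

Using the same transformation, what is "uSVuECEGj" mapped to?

In each case the input is transformed by: move the last 3 characters to the front (rotate right by 3), then convert every letter to uppercase.
Doing the same to "uSVuECEGj": "EGJUSVUEC".

EGJUSVUEC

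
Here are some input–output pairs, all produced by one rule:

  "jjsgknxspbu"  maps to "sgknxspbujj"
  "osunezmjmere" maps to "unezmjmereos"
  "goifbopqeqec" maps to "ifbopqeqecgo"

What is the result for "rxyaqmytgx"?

In each case the input is transformed by: move the first 2 characters to the end (rotate left by 2).
"rxyaqmytgx" → "yaqmytgxrx".

yaqmytgxrx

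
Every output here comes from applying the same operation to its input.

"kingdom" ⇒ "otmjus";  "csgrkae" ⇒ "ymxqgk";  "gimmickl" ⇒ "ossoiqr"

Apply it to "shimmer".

The pattern: shift every letter 6 places forward in the alphabet (wrapping around), then delete the first character.
Starting from "shimmer": after the first operation, "ynosskx"; after the second, "nosskx".

nosskx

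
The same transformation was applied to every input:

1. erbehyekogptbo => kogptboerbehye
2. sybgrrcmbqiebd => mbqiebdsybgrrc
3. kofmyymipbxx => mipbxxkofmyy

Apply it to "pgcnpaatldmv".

Looking at the pairs, the operation is to swap the front and back halves of the string.
Applying that to "pgcnpaatldmv" gives "atldmvpgcnpa".

atldmvpgcnpa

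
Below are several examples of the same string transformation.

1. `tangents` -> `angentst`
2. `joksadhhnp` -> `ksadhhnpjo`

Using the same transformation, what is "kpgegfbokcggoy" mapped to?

gfbokcggoykpge

In each case the input is transformed by: move the last 3 characters to the front (rotate right by 3), then swap the front and back halves of the string.
On "kpgegfbokcggoy": the first step gives "goykpgegfbokcg", and the second then gives "gfbokcggoykpge".
(Check on "tangents": → "ntstange" → "angentst" ✓)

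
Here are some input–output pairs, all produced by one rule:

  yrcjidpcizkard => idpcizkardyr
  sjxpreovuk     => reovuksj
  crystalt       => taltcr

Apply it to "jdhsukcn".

ukcnjd

The rule is to move the first 2 characters to the end (rotate left by 2), then delete the first 2 characters.
Starting from "jdhsukcn": after the first operation, "hsukcnjd"; after the second, "ukcnjd".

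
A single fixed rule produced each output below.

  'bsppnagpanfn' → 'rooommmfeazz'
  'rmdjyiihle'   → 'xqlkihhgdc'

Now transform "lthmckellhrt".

Rule — sort the characters into reverse alphabetical order, then shift every letter 1 place backward in the alphabet (wrapping around).
Working it through for "lthmckellhrt": intermediate "ttrmlllkhhec", final "ssqlkkkjggdb".

ssqlkkkjggdb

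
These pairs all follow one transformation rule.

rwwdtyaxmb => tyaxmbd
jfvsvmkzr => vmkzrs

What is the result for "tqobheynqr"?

The transformation: delete the first 3 characters, then move the first character to the end.
Starting from "tqobheynqr": after the first operation, "bheynqr"; after the second, "heynqrb".
(Check on "jfvsvmkzr": → "svmkzr" → "vmkzrs" ✓)

heynqrb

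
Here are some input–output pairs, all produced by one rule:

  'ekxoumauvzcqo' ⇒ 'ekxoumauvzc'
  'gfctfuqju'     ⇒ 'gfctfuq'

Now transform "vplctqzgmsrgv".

vplctqzgmsr

Looking at the pairs, the operation is to delete the last 2 characters.
Doing the same to "vplctqzgmsrgv": "vplctqzgmsr".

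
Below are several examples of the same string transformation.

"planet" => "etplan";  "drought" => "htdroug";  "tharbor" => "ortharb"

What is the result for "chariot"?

Each output is the input with this applied: move the last 2 characters to the front (rotate right by 2).
Doing the same to "chariot": "otchari".

otchari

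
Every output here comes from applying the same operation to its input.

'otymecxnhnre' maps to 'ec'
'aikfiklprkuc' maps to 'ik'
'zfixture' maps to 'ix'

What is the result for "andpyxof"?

dp

The rule is to swap the front and back halves of the string, then keep only the last 2 characters.
Working it through for "andpyxof": intermediate "yxofandp", final "dp".
(Check on "otymecxnhnre": → "xnhnreotymec" → "ec" ✓)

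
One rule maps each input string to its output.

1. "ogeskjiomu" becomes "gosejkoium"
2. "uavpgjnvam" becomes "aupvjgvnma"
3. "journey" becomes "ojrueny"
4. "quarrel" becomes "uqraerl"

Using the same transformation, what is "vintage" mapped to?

What's happening: swap each adjacent pair of characters (1↔2, 3↔4, ...).
Applying that to "vintage" gives "ivtngae".

ivtngae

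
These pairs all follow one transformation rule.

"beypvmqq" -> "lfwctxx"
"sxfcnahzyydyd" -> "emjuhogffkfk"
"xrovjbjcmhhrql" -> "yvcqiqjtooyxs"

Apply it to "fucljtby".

The transformation: delete the first character, then shift every letter 7 places forward in the alphabet (wrapping around).
Starting from "fucljtby": after the first operation, "ucljtby"; after the second, "bjsqaif".
(Check on "beypvmqq": → "eypvmqq" → "lfwctxx" ✓)

bjsqaif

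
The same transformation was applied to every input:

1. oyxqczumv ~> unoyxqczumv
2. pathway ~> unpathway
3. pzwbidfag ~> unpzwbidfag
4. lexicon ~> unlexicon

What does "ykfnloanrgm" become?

In each case the input is transformed by: prepend "un".
So "ykfnloanrgm" becomes "unykfnloanrgm".

unykfnloanrgm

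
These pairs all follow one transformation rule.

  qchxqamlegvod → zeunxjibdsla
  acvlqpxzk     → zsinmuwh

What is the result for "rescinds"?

What's happening: delete the first character, then shift every letter 3 places backward in the alphabet (wrapping around).
For "rescinds", step one produces "escinds"; step two turns that into "bpzfkap".

bpzfkap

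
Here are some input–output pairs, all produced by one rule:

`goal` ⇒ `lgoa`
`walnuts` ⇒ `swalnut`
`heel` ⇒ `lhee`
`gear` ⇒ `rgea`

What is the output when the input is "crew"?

Each output is the input with this applied: move the last character to the front.
Doing the same to "crew": "wcre".

wcre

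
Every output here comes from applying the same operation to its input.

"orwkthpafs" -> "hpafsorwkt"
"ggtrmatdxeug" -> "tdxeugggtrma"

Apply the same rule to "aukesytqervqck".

In each case the input is transformed by: swap the front and back halves of the string.
So "aukesytqervqck" becomes "qervqckaukesyt".

qervqckaukesyt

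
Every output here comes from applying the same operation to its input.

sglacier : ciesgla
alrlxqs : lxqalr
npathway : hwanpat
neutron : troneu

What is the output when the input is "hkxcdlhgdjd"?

gdjhkxcdlh

Rule — delete the last character, then move the last 3 characters to the front (rotate right by 3).
On "hkxcdlhgdjd": the first step gives "hkxcdlhgdj", and the second then gives "gdjhkxcdlh".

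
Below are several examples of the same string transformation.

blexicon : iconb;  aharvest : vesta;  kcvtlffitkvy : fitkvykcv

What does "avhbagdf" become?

agdfa

The rule is to swap the front and back halves of the string, then delete the last 3 characters.
Starting from "avhbagdf": after the first operation, "agdfavhb"; after the second, "agdfa".
(Check on "kcvtlffitkvy": → "fitkvykcvtlf" → "fitkvykcv" ✓)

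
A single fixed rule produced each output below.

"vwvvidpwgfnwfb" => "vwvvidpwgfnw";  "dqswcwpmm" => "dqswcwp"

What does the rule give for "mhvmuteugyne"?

Looking at the pairs, the operation is to delete the last 2 characters.
"mhvmuteugyne" → "mhvmuteugy".

mhvmuteugy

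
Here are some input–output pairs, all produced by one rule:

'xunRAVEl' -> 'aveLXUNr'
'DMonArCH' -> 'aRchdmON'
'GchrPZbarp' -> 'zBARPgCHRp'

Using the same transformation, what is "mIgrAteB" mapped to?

aTEbMiGR

What's happening: flip the case of every letter, then swap the front and back halves of the string.
On "mIgrAteB": the first step gives "MiGRaTEb", and the second then gives "aTEbMiGR".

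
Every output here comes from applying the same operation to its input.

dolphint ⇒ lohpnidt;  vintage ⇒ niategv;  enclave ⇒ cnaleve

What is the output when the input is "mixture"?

In each case the input is transformed by: move the first character to the end, then swap each adjacent pair of characters (1↔2, 3↔4, ...).
Applying both steps to "mixture": "ixturem", then "xiuterm".

xiuterm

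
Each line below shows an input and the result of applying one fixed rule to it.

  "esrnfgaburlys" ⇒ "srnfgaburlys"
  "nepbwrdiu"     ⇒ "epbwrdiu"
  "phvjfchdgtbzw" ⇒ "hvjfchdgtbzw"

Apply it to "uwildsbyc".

wildsbyc

The transformation: delete the first character.
For "uwildsbyc" the result is "wildsbyc".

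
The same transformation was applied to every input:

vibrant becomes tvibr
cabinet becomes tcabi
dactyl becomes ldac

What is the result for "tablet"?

Rule — move the last 3 characters to the front (rotate right by 3), then delete the first 2 characters.
Starting from "tablet": after the first operation, "lettab"; after the second, "ttab".

ttab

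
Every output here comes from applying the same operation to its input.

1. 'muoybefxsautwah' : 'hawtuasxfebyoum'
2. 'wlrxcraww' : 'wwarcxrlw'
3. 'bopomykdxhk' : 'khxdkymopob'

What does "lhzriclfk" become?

What's happening: reverse the string.
On "lhzriclfk" that produces "kflcirzhl".

kflcirzhl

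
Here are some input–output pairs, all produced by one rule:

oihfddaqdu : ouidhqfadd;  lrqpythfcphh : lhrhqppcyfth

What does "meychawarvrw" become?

mweryvcrhaaw

Looking at the pairs, the operation is to take characters alternately from the front and the back (1st, last, 2nd, 2nd-last, ...).
For "meychawarvrw" the result is "mweryvcrhaaw".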